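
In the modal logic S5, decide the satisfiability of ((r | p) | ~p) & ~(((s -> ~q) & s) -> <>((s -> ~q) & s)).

1. ((r | p) | ~p) & ~(((s -> ~q) & s) -> <>((s -> ~q) & s)), u
2. (r | p) | ~p, u
3. ~(((s -> ~q) & s) -> <>((s -> ~q) & s)), u
4. (s -> ~q) & s, u
5. ~<>((s -> ~q) & s), u
6. s -> ~q, u
7. s, u
8. ~((s -> ~q) & s), u
9. ~p, u
10. ~q, u
11. ~(s -> ~q), u
12. q, u
Accessibility: uRu
Branch closes: q and ~q both at u.
Every branch closes; the branch above is one of them.

Unsatisfiable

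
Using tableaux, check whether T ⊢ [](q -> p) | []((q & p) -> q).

Yes, valid

Tableau for the negation ~([](q -> p) | []((q & p) -> q)):
1. ~([](q -> p) | []((q & p) -> q)), u
2. ~[](q -> p), u
3. ~[]((q & p) -> q), u
4. ~(q -> p), v
5. q, v
6. ~p, v
7. ~((q & p) -> q), w
8. q & p, w
9. ~q, w
10. q, w
11. p, w
Accessibility: uRu, uRv, uRw, vRv, wRw
Branch closes: q and ~q both at w.
All branches of the negation close; one closing branch shown above.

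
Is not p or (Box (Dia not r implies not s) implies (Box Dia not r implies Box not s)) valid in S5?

Tableau for the negation not (not p or (Box (Dia not r implies not s) implies (Box Dia not r implies Box not s))):
1. not (not p or (Box (Dia not r implies not s) implies (Box Dia not r implies Box not s))), 0
2. p, 0
3. not (Box (Dia not r implies not s) implies (Box Dia not r implies Box not s)), 0
4. Box (Dia not r implies not s), 0
5. not (Box Dia not r implies Box not s), 0
6. Box Dia not r, 0
7. not Box not s, 0
8. Dia not r implies not s, 0
9. Dia not r, 0
10. not s, 0
11. s, 1
12. Dia not r implies not s, 1
13. Dia not r, 1
14. not Dia not r, 1
15. r, 0
16. r, 1
17. not r, 2
18. Dia not r implies not s, 2
19. Dia not r, 2
20. r, 2
Accessibility: 0R0, 0R1, 0R2, 1R0, 1R1, 1R2, 2R0, 2R1, 2R2
Branch closes: r and not r both at 2.
All branches of the negation close; one closing branch shown above.

Valid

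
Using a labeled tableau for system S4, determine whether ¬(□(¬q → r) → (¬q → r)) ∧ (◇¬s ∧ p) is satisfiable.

1. ¬(□(¬q → r) → (¬q → r)) ∧ (◇¬s ∧ p), 0
2. ¬(□(¬q → r) → (¬q → r)), 0
3. ◇¬s ∧ p, 0
4. □(¬q → r), 0
5. ¬(¬q → r), 0
6. ◇¬s, 0
7. p, 0
8. ¬q, 0
9. ¬r, 0
10. ¬q → r, 0
11. r, 0
Accessibility: 0R0
Branch closes: r and ¬r both at 0.
Every branch closes; the branch above is one of them.

No, unsatisfiable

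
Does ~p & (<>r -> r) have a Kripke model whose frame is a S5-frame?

1. ~p & (<>r -> r), 0
2. ~p, 0
3. <>r -> r, 0
4. r, 0
Accessibility: 0R0

Satisfiable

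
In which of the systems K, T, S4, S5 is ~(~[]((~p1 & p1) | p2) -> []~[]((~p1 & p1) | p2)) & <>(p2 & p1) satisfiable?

K, T, S4

S5-tableau for the formula:
1. ~(~[]((~p1 & p1) | p2) -> []~[]((~p1 & p1) | p2)) & <>(p2 & p1), w0
2. ~(~[]((~p1 & p1) | p2) -> []~[]((~p1 & p1) | p2)), w0
3. <>(p2 & p1), w0
4. ~[]((~p1 & p1) | p2), w0
5. ~[]~[]((~p1 & p1) | p2), w0
6. p2 & p1, w1
7. p2, w1
8. p1, w1
9. ~((~p1 & p1) | p2), w2
10. ~(~p1 & p1), w2
11. ~p2, w2
12. ~p1, w2
13. []((~p1 & p1) | p2), w3
14. (~p1 & p1) | p2, w0
15. (~p1 & p1) | p2, w1
16. (~p1 & p1) | p2, w2
17. (~p1 & p1) | p2, w3
18. p2, w0
19. ~p1 & p1, w2
20. p1, w2
Accessibility: w0Rw0, w0Rw1, w0Rw2, w0Rw3, w1Rw0, w1Rw1, w1Rw2, w1Rw3, w2Rw0, w2Rw1, w2Rw2, w2Rw3, w3Rw0, w3Rw1, w3Rw2, w3Rw3
Branch closes: p1 and ~p1 both at w2.
Every branch closes (one shown): unsatisfiable in S5.
S4-tableau for the formula:
1. ~(~[]((~p1 & p1) | p2) -> []~[]((~p1 & p1) | p2)) & <>(p2 & p1), w0
2. ~(~[]((~p1 & p1) | p2) -> []~[]((~p1 & p1) | p2)), w0
3. <>(p2 & p1), w0
4. ~[]((~p1 & p1) | p2), w0
5. ~[]~[]((~p1 & p1) | p2), w0
6. p2 & p1, w1
7. p2, w1
8. p1, w1
9. ~((~p1 & p1) | p2), w2
10. ~(~p1 & p1), w2
11. ~p2, w2
12. ~p1, w2
13. []((~p1 & p1) | p2), w3
14. (~p1 & p1) | p2, w3
15. p2, w3
Accessibility: w0Rw0, w0Rw1, w0Rw2, w0Rw3, w1Rw1, w2Rw2, w3Rw3
Complete open branch: satisfiable in S4, hence also in K, T (this S4-model is also a K-model and a T-model).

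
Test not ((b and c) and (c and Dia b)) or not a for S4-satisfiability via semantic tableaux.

1. not ((b and c) and (c and Dia b)) or not a, 0
2. not a, 0
Accessibility: 0R0

Satisfiable (open branch found)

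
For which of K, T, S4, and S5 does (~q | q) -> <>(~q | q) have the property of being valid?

K-tableau for the negation ~((~q | q) -> <>(~q | q)):
1. ~((~q | q) -> <>(~q | q)), 0
2. ~q | q, 0
3. ~<>(~q | q), 0
4. q, 0
Complete open branch: countermodel on a K-frame, so not valid in K.
T-tableau for the negation ~((~q | q) -> <>(~q | q)):
1. ~((~q | q) -> <>(~q | q)), 0
2. ~q | q, 0
3. ~<>(~q | q), 0
4. ~(~q | q), 0
5. q, 0
6. ~q, 0
Accessibility: 0R0
Branch closes: q and ~q both at 0.
Every branch closes (one shown): valid in T, hence also in S4, S5 (every theorem of T is a theorem of S4 and S5).

T, S4, S5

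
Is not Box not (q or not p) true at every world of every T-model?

Not valid

Tableau for the negation Box not (q or not p):
1. Box not (q or not p), 0
2. not (q or not p), 0
3. not q, 0
4. p, 0
Accessibility: 0R0
The negation has an open branch (countermodel exists).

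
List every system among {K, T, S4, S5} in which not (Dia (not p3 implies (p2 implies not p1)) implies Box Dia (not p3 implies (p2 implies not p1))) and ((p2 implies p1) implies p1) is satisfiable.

K, T, S4

S4-tableau for the formula:
1. not (Dia (not p3 implies (p2 implies not p1)) implies Box Dia (not p3 implies (p2 implies not p1))) and ((p2 implies p1) implies p1), u
2. not (Dia (not p3 implies (p2 implies not p1)) implies Box Dia (not p3 implies (p2 implies not p1))), u   [and-rule on 1]
3. (p2 implies p1) implies p1, u   [and-rule on 1]
4. Dia (not p3 implies (p2 implies not p1)), u   [neg-implies-rule on 2]
5. not Box Dia (not p3 implies (p2 implies not p1)), u   [neg-implies-rule on 2]
6. p1, u   [implies-rule on 3 (branches; this branch)]
7. not p3 implies (p2 implies not p1), v   [Dia-rule on 4: fresh world v, uRv]
8. p2 implies not p1, v   [implies-rule on 7 (branches; this branch)]
9. not p1, v   [implies-rule on 8 (branches; this branch)]
10. not Dia (not p3 implies (p2 implies not p1)), w   [neg-Box-rule on 5: fresh world w, uRw]
11. not (not p3 implies (p2 implies not p1)), w   [neg-Dia-rule on 10 via wRw]
12. not p3, w   [neg-implies-rule on 11]
13. not (p2 implies not p1), w   [neg-implies-rule on 11]
14. p2, w   [neg-implies-rule on 13]
15. p1, w   [neg-implies-rule on 13]
Accessibility: uRu, uRv, uRw, vRv, wRw
Complete open branch: satisfiable in S4, hence also in K, T (this S4-model is also a K-model and a T-model).
S5-tableau for the formula:
1. not (Dia (not p3 implies (p2 implies not p1)) implies Box Dia (not p3 implies (p2 implies not p1))) and ((p2 implies p1) implies p1), u
2. not (Dia (not p3 implies (p2 implies not p1)) implies Box Dia (not p3 implies (p2 implies not p1))), u   [and-rule on 1]
3. (p2 implies p1) implies p1, u   [and-rule on 1]
4. Dia (not p3 implies (p2 implies not p1)), u   [neg-implies-rule on 2]
5. not Box Dia (not p3 implies (p2 implies not p1)), u   [neg-implies-rule on 2]
6. p1, u   [implies-rule on 3 (branches; this branch)]
7. not p3 implies (p2 implies not p1), v   [Dia-rule on 4: fresh world v, uRv]
8. p2 implies not p1, v   [implies-rule on 7 (branches; this branch)]
9. not p1, v   [implies-rule on 8 (branches; this branch)]
10. not Dia (not p3 implies (p2 implies not p1)), w   [neg-Box-rule on 5: fresh world w, uRw]
11. not (not p3 implies (p2 implies not p1)), u   [neg-Dia-rule on 10 via wRu]
12. not p3, u   [neg-implies-rule on 11]
13. not (p2 implies not p1), u   [neg-implies-rule on 11]
14. p2, u   [neg-implies-rule on 13]
15. not (not p3 implies (p2 implies not p1)), v   [neg-Dia-rule on 10 via wRv]
16. not p3, v   [neg-implies-rule on 15]
17. not (p2 implies not p1), v   [neg-implies-rule on 15]
18. p2, v   [neg-implies-rule on 17]
19. p1, v   [neg-implies-rule on 17]
Accessibility: uRu, uRv, uRw, vRu, vRv, vRw, wRu, wRv, wRw
Branch closes: p1 and not p1 both at v.
Every branch closes (one shown): unsatisfiable in S5.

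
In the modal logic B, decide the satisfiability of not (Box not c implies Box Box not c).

1. not (Box not c implies Box Box not c), u
2. Box not c, u
3. not Box Box not c, u
4. not c, u
5. not Box not c, v
6. not c, v
7. c, w
Accessibility: uRu, uRv, vRu, vRv, vRw, wRv, wRw

Satisfiable (open branch found)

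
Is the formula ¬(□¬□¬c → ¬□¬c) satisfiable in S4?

Unsatisfiable (every branch closes)

1. ¬(□¬□¬c → ¬□¬c), w0
2. □¬□¬c, w0
3. □¬c, w0
4. ¬□¬c, w0
5. ¬c, w0
6. c, w1
7. ¬□¬c, w1
8. ¬c, w1
Accessibility: w0Rw0, w0Rw1, w1Rw1
Branch closes: c and ¬c both at w1.
(One branch shown.) All branches close.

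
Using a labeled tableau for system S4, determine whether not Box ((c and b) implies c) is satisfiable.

1. not Box ((c and b) implies c), u
2. not ((c and b) implies c), v
3. c and b, v
4. not c, v
5. c, v
6. b, v
Accessibility: uRu, uRv, vRv
Branch closes: c and not c both at v.
(One branch shown.) All branches close.

Unsatisfiable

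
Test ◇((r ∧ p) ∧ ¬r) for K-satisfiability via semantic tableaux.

Unsatisfiable

1. ◇((r ∧ p) ∧ ¬r), 0
2. (r ∧ p) ∧ ¬r, 1
3. r ∧ p, 1
4. ¬r, 1
5. r, 1
6. p, 1
Accessibility: 0R1
Branch closes: r and ¬r both at 1.
All branches of the tableau close; one closing branch shown above.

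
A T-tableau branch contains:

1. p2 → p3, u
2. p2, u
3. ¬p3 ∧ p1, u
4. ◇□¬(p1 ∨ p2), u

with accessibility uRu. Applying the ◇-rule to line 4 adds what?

a fresh world v with uRv, and □¬(p1 ∨ p2) at v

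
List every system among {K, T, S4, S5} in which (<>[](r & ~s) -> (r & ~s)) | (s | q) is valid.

S5

S4-tableau for the negation ~((<>[](r & ~s) -> (r & ~s)) | (s | q)):
1. ~((<>[](r & ~s) -> (r & ~s)) | (s | q)), u
2. ~(<>[](r & ~s) -> (r & ~s)), u
3. ~(s | q), u
4. <>[](r & ~s), u
5. ~(r & ~s), u
6. ~s, u
7. ~q, u
8. ~r, u
9. [](r & ~s), v
10. r & ~s, v
11. r, v
12. ~s, v
Accessibility: uRu, uRv, vRv
Complete open branch: countermodel on an S4-frame, so not valid in S4, nor in K, T (the same frame is also a K-frame and a T-frame).
S5-tableau for the negation ~((<>[](r & ~s) -> (r & ~s)) | (s | q)):
1. ~((<>[](r & ~s) -> (r & ~s)) | (s | q)), u
2. ~(<>[](r & ~s) -> (r & ~s)), u
3. ~(s | q), u
4. <>[](r & ~s), u
5. ~(r & ~s), u
6. ~s, u
7. ~q, u
8. ~r, u
9. [](r & ~s), v
10. r & ~s, u
11. r, u
Accessibility: uRu, uRv, vRu, vRv
Branch closes: r and ~r both at u.
Every branch closes (one shown): valid in S5.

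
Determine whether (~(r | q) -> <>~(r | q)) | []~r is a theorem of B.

Valid

Tableau for the negation ~((~(r | q) -> <>~(r | q)) | []~r):
1. ~((~(r | q) -> <>~(r | q)) | []~r), w0
2. ~(~(r | q) -> <>~(r | q)), w0
3. ~[]~r, w0
4. ~(r | q), w0
5. ~<>~(r | q), w0
6. ~r, w0
7. ~q, w0
8. r | q, w0
9. q, w0
Accessibility: w0Rw0
Branch closes: q and ~q both at w0.
All branches of the negation close; one closing branch shown above.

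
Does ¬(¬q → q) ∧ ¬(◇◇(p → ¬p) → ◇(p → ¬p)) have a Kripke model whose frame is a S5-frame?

1. ¬(¬q → q) ∧ ¬(◇◇(p → ¬p) → ◇(p → ¬p)), u
2. ¬(¬q → q), u
3. ¬(◇◇(p → ¬p) → ◇(p → ¬p)), u
4. ¬q, u
5. ◇◇(p → ¬p), u
6. ¬◇(p → ¬p), u
7. ¬(p → ¬p), u
8. p, u
9. ◇(p → ¬p), v
10. ¬(p → ¬p), v
11. p, v
12. p → ¬p, w
13. ¬(p → ¬p), w
14. p, w
15. ¬p, w
Accessibility: uRu, uRv, uRw, vRu, vRv, vRw, wRu, wRv, wRw
Branch closes: p and ¬p both at w.
(One branch shown.) All branches close.

Unsatisfiable (every branch closes)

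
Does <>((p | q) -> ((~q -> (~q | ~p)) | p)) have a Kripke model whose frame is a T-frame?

1. <>((p | q) -> ((~q -> (~q | ~p)) | p)), 0
2. (p | q) -> ((~q -> (~q | ~p)) | p), 1
3. (~q -> (~q | ~p)) | p, 1
4. p, 1
Accessibility: 0R0, 0R1, 1R1

Satisfiable (open branch found)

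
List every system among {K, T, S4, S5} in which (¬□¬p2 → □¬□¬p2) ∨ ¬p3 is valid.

S4-tableau for the negation ¬((¬□¬p2 → □¬□¬p2) ∨ ¬p3):
1. ¬((¬□¬p2 → □¬□¬p2) ∨ ¬p3), w0
2. ¬(¬□¬p2 → □¬□¬p2), w0
3. p3, w0
4. ¬□¬p2, w0
5. ¬□¬□¬p2, w0
6. p2, w1
7. □¬p2, w2
8. ¬p2, w2
Accessibility: w0Rw0, w0Rw1, w0Rw2, w1Rw1, w2Rw2
Complete open branch: countermodel on an S4-frame, so not valid in S4, nor in K, T (the same frame is also a K-frame and a T-frame).
S5-tableau for the negation ¬((¬□¬p2 → □¬□¬p2) ∨ ¬p3):
1. ¬((¬□¬p2 → □¬□¬p2) ∨ ¬p3), w0
2. ¬(¬□¬p2 → □¬□¬p2), w0
3. p3, w0
4. ¬□¬p2, w0
5. ¬□¬□¬p2, w0
6. p2, w1
7. □¬p2, w2
8. ¬p2, w0
9. ¬p2, w1
Accessibility: w0Rw0, w0Rw1, w0Rw2, w1Rw0, w1Rw1, w1Rw2, w2Rw0, w2Rw1, w2Rw2
Branch closes: p2 and ¬p2 both at w1.
Every branch closes (one shown): valid in S5.

S5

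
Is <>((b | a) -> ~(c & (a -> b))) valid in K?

Tableau for the negation ~<>((b | a) -> ~(c & (a -> b))):
1. ~<>((b | a) -> ~(c & (a -> b))), u
The negation has an open branch (countermodel exists).

Invalid (countermodel exists)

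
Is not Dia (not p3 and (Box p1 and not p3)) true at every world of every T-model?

Tableau for the negation Dia (not p3 and (Box p1 and not p3)):
1. Dia (not p3 and (Box p1 and not p3)), 0
2. not p3 and (Box p1 and not p3), 1
3. not p3, 1
4. Box p1 and not p3, 1
5. Box p1, 1
6. p1, 1
Accessibility: 0R0, 0R1, 1R1
The negation has an open branch (countermodel exists).

Invalid (countermodel exists)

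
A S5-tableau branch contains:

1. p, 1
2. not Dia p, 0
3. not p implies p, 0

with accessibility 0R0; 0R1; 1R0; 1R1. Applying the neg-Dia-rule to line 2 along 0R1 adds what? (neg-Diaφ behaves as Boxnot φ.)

neg-Diaφ behaves as Boxnot φ: propagate the negated body to each accessible world.

not p, 1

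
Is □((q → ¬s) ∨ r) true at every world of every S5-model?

No, not valid

Tableau for the negation ¬□((q → ¬s) ∨ r):
1. ¬□((q → ¬s) ∨ r), 0
2. ¬((q → ¬s) ∨ r), 1
3. ¬(q → ¬s), 1
4. ¬r, 1
5. q, 1
6. s, 1
Accessibility: 0R0, 0R1, 1R0, 1R1
The negation has an open branch (countermodel exists).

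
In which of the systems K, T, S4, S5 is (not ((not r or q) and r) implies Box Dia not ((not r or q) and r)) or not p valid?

S5

S5-tableau for the negation not ((not ((not r or q) and r) implies Box Dia not ((not r or q) and r)) or not p):
1. not ((not ((not r or q) and r) implies Box Dia not ((not r or q) and r)) or not p), 0
2. not (not ((not r or q) and r) implies Box Dia not ((not r or q) and r)), 0
3. p, 0
4. not ((not r or q) and r), 0
5. not Box Dia not ((not r or q) and r), 0
6. not (not r or q), 0
7. r, 0
8. not q, 0
9. not Dia not ((not r or q) and r), 1
10. (not r or q) and r, 0
11. not r or q, 0
12. (not r or q) and r, 1
13. not r or q, 1
14. r, 1
15. q, 0
Accessibility: 0R0, 0R1, 1R0, 1R1
Branch closes: q and not q both at 0.
Every branch closes (one shown): valid in S5.
S4-tableau for the negation not ((not ((not r or q) and r) implies Box Dia not ((not r or q) and r)) or not p):
1. not ((not ((not r or q) and r) implies Box Dia not ((not r or q) and r)) or not p), 0
2. not (not ((not r or q) and r) implies Box Dia not ((not r or q) and r)), 0
3. p, 0
4. not ((not r or q) and r), 0
5. not Box Dia not ((not r or q) and r), 0
6. not r, 0
7. not Dia not ((not r or q) and r), 1
8. (not r or q) and r, 1
9. not r or q, 1
10. r, 1
11. q, 1
Accessibility: 0R0, 0R1, 1R1
Complete open branch: countermodel on an S4-frame, so not valid in S4, nor in K, T (the same frame is also a K-frame and a T-frame).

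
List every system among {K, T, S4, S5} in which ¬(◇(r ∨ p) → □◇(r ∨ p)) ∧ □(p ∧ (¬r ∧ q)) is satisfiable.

T-tableau for the formula:
1. ¬(◇(r ∨ p) → □◇(r ∨ p)) ∧ □(p ∧ (¬r ∧ q)), u
2. ¬(◇(r ∨ p) → □◇(r ∨ p)), u
3. □(p ∧ (¬r ∧ q)), u
4. ◇(r ∨ p), u
5. ¬□◇(r ∨ p), u
6. p ∧ (¬r ∧ q), u
7. p, u
8. ¬r ∧ q, u
9. ¬r, u
10. q, u
11. r ∨ p, v
12. p ∧ (¬r ∧ q), v
13. p, v
14. ¬r ∧ q, v
15. ¬r, v
16. q, v
17. ¬◇(r ∨ p), w
18. p ∧ (¬r ∧ q), w
19. p, w
20. ¬r ∧ q, w
21. ¬r, w
22. q, w
23. ¬(r ∨ p), w
24. ¬p, w
Accessibility: uRu, uRv, uRw, vRv, wRw
Branch closes: p and ¬p both at w.
Every branch closes (one shown): unsatisfiable in T, hence also in S4, S5 (every S4/S5-frame is a T-frame).
K-tableau for the formula:
1. ¬(◇(r ∨ p) → □◇(r ∨ p)) ∧ □(p ∧ (¬r ∧ q)), u
2. ¬(◇(r ∨ p) → □◇(r ∨ p)), u
3. □(p ∧ (¬r ∧ q)), u
4. ◇(r ∨ p), u
5. ¬□◇(r ∨ p), u
6. r ∨ p, v
7. p ∧ (¬r ∧ q), v
8. p, v
9. ¬r ∧ q, v
10. ¬r, v
11. q, v
12. ¬◇(r ∨ p), w
13. p ∧ (¬r ∧ q), w
14. p, w
15. ¬r ∧ q, w
16. ¬r, w
17. q, w
Accessibility: uRv, uRw
Complete open branch: satisfiable in K.

K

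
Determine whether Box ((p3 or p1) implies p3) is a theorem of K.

Tableau for the negation not Box ((p3 or p1) implies p3):
1. not Box ((p3 or p1) implies p3), w0
2. not ((p3 or p1) implies p3), w1   [neg-Box-rule on 1: fresh world w1, w0Rw1]
3. p3 or p1, w1   [neg-implies-rule on 2]
4. not p3, w1   [neg-implies-rule on 2]
5. p1, w1   [or-rule on 3 (branches; this branch)]
Accessibility: w0Rw1
The negation has an open branch (countermodel exists).

Invalid (countermodel exists)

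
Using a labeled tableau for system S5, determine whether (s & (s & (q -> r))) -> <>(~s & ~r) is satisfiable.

Satisfiable (open branch found)

1. (s & (s & (q -> r))) -> <>(~s & ~r), w0
2. <>(~s & ~r), w0
3. ~s & ~r, w1
4. ~s, w1
5. ~r, w1
Accessibility: w0Rw0, w0Rw1, w1Rw0, w1Rw1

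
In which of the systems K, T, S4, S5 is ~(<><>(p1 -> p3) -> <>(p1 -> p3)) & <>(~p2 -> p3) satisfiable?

K, T

T-tableau for the formula:
1. ~(<><>(p1 -> p3) -> <>(p1 -> p3)) & <>(~p2 -> p3), w0
2. ~(<><>(p1 -> p3) -> <>(p1 -> p3)), w0
3. <>(~p2 -> p3), w0
4. <><>(p1 -> p3), w0
5. ~<>(p1 -> p3), w0
6. ~(p1 -> p3), w0
7. p1, w0
8. ~p3, w0
9. ~p2 -> p3, w1
10. ~(p1 -> p3), w1
11. p1, w1
12. ~p3, w1
13. p2, w1
14. <>(p1 -> p3), w2
15. ~(p1 -> p3), w2
16. p1, w2
17. ~p3, w2
18. p1 -> p3, w3
19. p3, w3
Accessibility: w0Rw0, w0Rw1, w0Rw2, w1Rw1, w2Rw2, w2Rw3, w3Rw3
Complete open branch: satisfiable in T, hence also in K (this T-model is also a K-model).
S4-tableau for the formula:
1. ~(<><>(p1 -> p3) -> <>(p1 -> p3)) & <>(~p2 -> p3), w0
2. ~(<><>(p1 -> p3) -> <>(p1 -> p3)), w0
3. <>(~p2 -> p3), w0
4. <><>(p1 -> p3), w0
5. ~<>(p1 -> p3), w0
6. ~(p1 -> p3), w0
7. p1, w0
8. ~p3, w0
9. ~p2 -> p3, w1
10. ~(p1 -> p3), w1
11. p1, w1
12. ~p3, w1
13. p2, w1
14. <>(p1 -> p3), w2
15. ~(p1 -> p3), w2
16. p1, w2
17. ~p3, w2
18. p1 -> p3, w3
19. ~(p1 -> p3), w3
20. p1, w3
21. ~p3, w3
22. p3, w3
Accessibility: w0Rw0, w0Rw1, w0Rw2, w0Rw3, w1Rw1, w2Rw2, w2Rw3, w3Rw3
Branch closes: p3 and ~p3 both at w3.
Every branch closes (one shown): unsatisfiable in S4, hence also in S5 (every S5-frame is an S4-frame).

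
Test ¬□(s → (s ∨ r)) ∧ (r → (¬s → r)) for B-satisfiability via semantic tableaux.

No, unsatisfiable

1. ¬□(s → (s ∨ r)) ∧ (r → (¬s → r)), 0
2. ¬□(s → (s ∨ r)), 0
3. r → (¬s → r), 0
4. ¬s → r, 0
5. r, 0
6. ¬(s → (s ∨ r)), 1
7. s, 1
8. ¬(s ∨ r), 1
9. ¬s, 1
10. ¬r, 1
Accessibility: 0R0, 0R1, 1R0, 1R1
Branch closes: s and ¬s both at 1.
(One branch shown.) All branches close.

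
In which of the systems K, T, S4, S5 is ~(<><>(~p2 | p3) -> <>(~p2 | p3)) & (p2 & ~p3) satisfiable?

S4-tableau for the formula:
1. ~(<><>(~p2 | p3) -> <>(~p2 | p3)) & (p2 & ~p3), u
2. ~(<><>(~p2 | p3) -> <>(~p2 | p3)), u
3. p2 & ~p3, u
4. <><>(~p2 | p3), u
5. ~<>(~p2 | p3), u
6. p2, u
7. ~p3, u
8. ~(~p2 | p3), u
9. <>(~p2 | p3), v
10. ~(~p2 | p3), v
11. p2, v
12. ~p3, v
13. ~p2 | p3, w
14. ~(~p2 | p3), w
15. p2, w
16. ~p3, w
17. p3, w
Accessibility: uRu, uRv, uRw, vRv, vRw, wRw
Branch closes: p3 and ~p3 both at w.
Every branch closes (one shown): unsatisfiable in S4, hence also in S5 (every S5-frame is an S4-frame).
T-tableau for the formula:
1. ~(<><>(~p2 | p3) -> <>(~p2 | p3)) & (p2 & ~p3), u
2. ~(<><>(~p2 | p3) -> <>(~p2 | p3)), u
3. p2 & ~p3, u
4. <><>(~p2 | p3), u
5. ~<>(~p2 | p3), u
6. p2, u
7. ~p3, u
8. ~(~p2 | p3), u
9. <>(~p2 | p3), v
10. ~(~p2 | p3), v
11. p2, v
12. ~p3, v
13. ~p2 | p3, w
14. p3, w
Accessibility: uRu, uRv, vRv, vRw, wRw
Complete open branch: satisfiable in T, hence also in K (this T-model is also a K-model).

K, T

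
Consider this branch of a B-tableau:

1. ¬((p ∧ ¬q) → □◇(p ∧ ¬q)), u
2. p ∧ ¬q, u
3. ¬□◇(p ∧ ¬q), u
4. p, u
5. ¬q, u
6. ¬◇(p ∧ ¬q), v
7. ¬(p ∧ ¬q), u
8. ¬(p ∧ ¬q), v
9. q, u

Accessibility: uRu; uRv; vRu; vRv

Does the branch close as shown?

Closed

Both q and ¬q appear at u.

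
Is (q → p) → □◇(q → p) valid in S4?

Tableau for the negation ¬((q → p) → □◇(q → p)):
1. ¬((q → p) → □◇(q → p)), 0
2. q → p, 0
3. ¬□◇(q → p), 0
4. p, 0
5. ¬◇(q → p), 1
6. ¬(q → p), 1
7. q, 1
8. ¬p, 1
Accessibility: 0R0, 0R1, 1R1
The negation has an open branch (countermodel exists).

Invalid (countermodel exists)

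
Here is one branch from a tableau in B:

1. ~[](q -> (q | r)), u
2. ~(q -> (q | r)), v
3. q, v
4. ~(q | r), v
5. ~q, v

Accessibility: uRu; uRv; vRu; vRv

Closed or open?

Both q and ~q appear at v.

Closed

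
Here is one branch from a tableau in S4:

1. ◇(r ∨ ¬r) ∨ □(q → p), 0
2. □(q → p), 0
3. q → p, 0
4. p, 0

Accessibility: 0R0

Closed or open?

No world carries both an atom and its negation.

Open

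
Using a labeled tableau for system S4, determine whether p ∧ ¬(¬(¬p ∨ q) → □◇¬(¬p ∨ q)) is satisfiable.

1. p ∧ ¬(¬(¬p ∨ q) → □◇¬(¬p ∨ q)), 0
2. p, 0
3. ¬(¬(¬p ∨ q) → □◇¬(¬p ∨ q)), 0
4. ¬(¬p ∨ q), 0
5. ¬□◇¬(¬p ∨ q), 0
6. ¬q, 0
7. ¬◇¬(¬p ∨ q), 1
8. ¬p ∨ q, 1
9. q, 1
Accessibility: 0R0, 0R1, 1R1

Yes, satisfiable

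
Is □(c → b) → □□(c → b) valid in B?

No, not valid

Tableau for the negation ¬(□(c → b) → □□(c → b)):
1. ¬(□(c → b) → □□(c → b)), 0
2. □(c → b), 0
3. ¬□□(c → b), 0
4. c → b, 0
5. b, 0
6. ¬□(c → b), 1
7. c → b, 1
8. b, 1
9. ¬(c → b), 2
10. c, 2
11. ¬b, 2
Accessibility: 0R0, 0R1, 1R0, 1R1, 1R2, 2R1, 2R2
The negation has an open branch (countermodel exists).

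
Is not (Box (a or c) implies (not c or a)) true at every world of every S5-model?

Not valid

Tableau for the negation Box (a or c) implies (not c or a):
1. Box (a or c) implies (not c or a), 0
2. not c or a, 0   [implies-rule on 1 (branches; this branch)]
3. a, 0   [or-rule on 2 (branches; this branch)]
Accessibility: 0R0
The negation has an open branch (countermodel exists).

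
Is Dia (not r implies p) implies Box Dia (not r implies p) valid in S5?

Tableau for the negation not (Dia (not r implies p) implies Box Dia (not r implies p)):
1. not (Dia (not r implies p) implies Box Dia (not r implies p)), w0
2. Dia (not r implies p), w0
3. not Box Dia (not r implies p), w0
4. not r implies p, w1
5. p, w1
6. not Dia (not r implies p), w2
7. not (not r implies p), w0
8. not r, w0
9. not p, w0
10. not (not r implies p), w1
11. not r, w1
12. not p, w1
Accessibility: w0Rw0, w0Rw1, w0Rw2, w1Rw0, w1Rw1, w1Rw2, w2Rw0, w2Rw1, w2Rw2
Branch closes: p and not p both at w1.
All branches of the negation close; one closing branch shown above.

Valid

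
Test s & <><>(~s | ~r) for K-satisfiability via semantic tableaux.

Yes, satisfiable

1. s & <><>(~s | ~r), u
2. s, u   [&-rule on 1]
3. <><>(~s | ~r), u   [&-rule on 1]
4. <>(~s | ~r), v   [<>-rule on 3: fresh world v, uRv]
5. ~s | ~r, w   [<>-rule on 4: fresh world w, vRw]
6. ~r, w   [|-rule on 5 (branches; this branch)]
Accessibility: uRv, vRw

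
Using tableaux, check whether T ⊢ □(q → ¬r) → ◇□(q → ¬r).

Tableau for the negation ¬(□(q → ¬r) → ◇□(q → ¬r)):
1. ¬(□(q → ¬r) → ◇□(q → ¬r)), u
2. □(q → ¬r), u
3. ¬◇□(q → ¬r), u
4. q → ¬r, u
5. ¬□(q → ¬r), u
6. ¬r, u
7. ¬(q → ¬r), v
8. q, v
9. r, v
10. q → ¬r, v
11. ¬□(q → ¬r), v
12. ¬r, v
Accessibility: uRu, uRv, vRv
Branch closes: r and ¬r both at v.
All branches of the negation close; one closing branch shown above.

Valid in T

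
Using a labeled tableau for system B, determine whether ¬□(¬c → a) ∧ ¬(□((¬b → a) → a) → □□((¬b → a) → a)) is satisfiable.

1. ¬□(¬c → a) ∧ ¬(□((¬b → a) → a) → □□((¬b → a) → a)), w0
2. ¬□(¬c → a), w0   [∧-rule on 1]
3. ¬(□((¬b → a) → a) → □□((¬b → a) → a)), w0   [∧-rule on 1]
4. □((¬b → a) → a), w0   [¬→-rule on 3]
5. ¬□□((¬b → a) → a), w0   [¬→-rule on 3]
6. (¬b → a) → a, w0   [□-rule on 4 via w0Rw0]
7. a, w0   [→-rule on 6 (branches; this branch)]
8. ¬(¬c → a), w1   [¬□-rule on 2: fresh world w1, w0Rw1]
9. ¬c, w1   [¬→-rule on 8]
10. ¬a, w1   [¬→-rule on 8]
11. (¬b → a) → a, w1   [□-rule on 4 via w0Rw1]
12. ¬(¬b → a), w1   [→-rule on 11 (branches; this branch)]
13. ¬b, w1   [¬→-rule on 12]
14. ¬□((¬b → a) → a), w2   [¬□-rule on 5: fresh world w2, w0Rw2]
15. (¬b → a) → a, w2   [□-rule on 4 via w0Rw2]
16. a, w2   [→-rule on 15 (branches; this branch)]
17. ¬((¬b → a) → a), w3   [¬□-rule on 14: fresh world w3, w2Rw3]
18. ¬b → a, w3   [¬→-rule on 17]
19. ¬a, w3   [¬→-rule on 17]
20. b, w3   [→-rule on 18 (branches; this branch)]
Accessibility: w0Rw0, w0Rw1, w0Rw2, w1Rw0, w1Rw1, w2Rw0, w2Rw2, w2Rw3, w3Rw2, w3Rw3

Yes, satisfiable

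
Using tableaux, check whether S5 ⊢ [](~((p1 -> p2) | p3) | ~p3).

Invalid (countermodel exists)

Tableau for the negation ~[](~((p1 -> p2) | p3) | ~p3):
1. ~[](~((p1 -> p2) | p3) | ~p3), 0
2. ~(~((p1 -> p2) | p3) | ~p3), 1
3. (p1 -> p2) | p3, 1
4. p3, 1
Accessibility: 0R0, 0R1, 1R0, 1R1
The negation has an open branch (countermodel exists).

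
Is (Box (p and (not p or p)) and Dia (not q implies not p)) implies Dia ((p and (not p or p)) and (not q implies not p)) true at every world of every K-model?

Valid

Tableau for the negation not ((Box (p and (not p or p)) and Dia (not q implies not p)) implies Dia ((p and (not p or p)) and (not q implies not p))):
1. not ((Box (p and (not p or p)) and Dia (not q implies not p)) implies Dia ((p and (not p or p)) and (not q implies not p))), w0
2. Box (p and (not p or p)) and Dia (not q implies not p), w0   [neg-implies-rule on 1]
3. not Dia ((p and (not p or p)) and (not q implies not p)), w0   [neg-implies-rule on 1]
4. Box (p and (not p or p)), w0   [and-rule on 2]
5. Dia (not q implies not p), w0   [and-rule on 2]
6. not q implies not p, w1   [Dia-rule on 5: fresh world w1, w0Rw1]
7. not ((p and (not p or p)) and (not q implies not p)), w1   [neg-Dia-rule on 3 via w0Rw1]
8. p and (not p or p), w1   [Box-rule on 4 via w0Rw1]
9. p, w1   [and-rule on 8]
10. not p or p, w1   [and-rule on 8]
11. q, w1   [implies-rule on 6 (branches; this branch)]
12. not (p and (not p or p)), w1   [neg-and-rule on 7 (branches; this branch)]
13. not (not p or p), w1   [neg-and-rule on 12 (branches; this branch)]
14. not p, w1   [neg-or-rule on 13]
Accessibility: w0Rw1
Branch closes: p and not p both at w1.
All branches of the negation close; one closing branch shown above.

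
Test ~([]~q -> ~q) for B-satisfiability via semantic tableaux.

Unsatisfiable

1. ~([]~q -> ~q), u
2. []~q, u
3. q, u
4. ~q, u
Accessibility: uRu
Branch closes: q and ~q both at u.
All branches of the tableau close; one closing branch shown above.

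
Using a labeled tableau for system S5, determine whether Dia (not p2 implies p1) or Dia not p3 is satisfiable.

1. Dia (not p2 implies p1) or Dia not p3, 0
2. Dia not p3, 0
3. not p3, 1
Accessibility: 0R0, 0R1, 1R0, 1R1

Satisfiable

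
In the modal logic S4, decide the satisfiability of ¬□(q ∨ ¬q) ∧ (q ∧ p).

Unsatisfiable

1. ¬□(q ∨ ¬q) ∧ (q ∧ p), 0
2. ¬□(q ∨ ¬q), 0
3. q ∧ p, 0
4. q, 0
5. p, 0
6. ¬(q ∨ ¬q), 1
7. ¬q, 1
8. q, 1
Accessibility: 0R0, 0R1, 1R1
Branch closes: q and ¬q both at 1.
Every branch closes; the branch above is one of them.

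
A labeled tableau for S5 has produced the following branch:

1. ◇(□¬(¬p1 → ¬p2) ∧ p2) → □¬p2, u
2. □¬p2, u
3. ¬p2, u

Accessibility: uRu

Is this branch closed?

No, open

No atom appears with both signs at the same world.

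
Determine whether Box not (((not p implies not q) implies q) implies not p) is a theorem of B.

Not valid

Tableau for the negation not Box not (((not p implies not q) implies q) implies not p):
1. not Box not (((not p implies not q) implies q) implies not p), w0
2. ((not p implies not q) implies q) implies not p, w1
3. not p, w1
Accessibility: w0Rw0, w0Rw1, w1Rw0, w1Rw1
The negation has an open branch (countermodel exists).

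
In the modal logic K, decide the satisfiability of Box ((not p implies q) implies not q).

1. Box ((not p implies q) implies not q), u

Satisfiable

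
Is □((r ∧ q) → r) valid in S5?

Tableau for the negation ¬□((r ∧ q) → r):
1. ¬□((r ∧ q) → r), w0
2. ¬((r ∧ q) → r), w1
3. r ∧ q, w1
4. ¬r, w1
5. r, w1
6. q, w1
Accessibility: w0Rw0, w0Rw1, w1Rw0, w1Rw1
Branch closes: r and ¬r both at w1.
Every branch of the negation's tableau closes; the branch above is one of them.

Yes, valid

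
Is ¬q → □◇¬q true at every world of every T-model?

No, not valid

Tableau for the negation ¬(¬q → □◇¬q):
1. ¬(¬q → □◇¬q), u
2. ¬q, u
3. ¬□◇¬q, u
4. ¬◇¬q, v
5. q, v
Accessibility: uRu, uRv, vRv
The negation has an open branch (countermodel exists).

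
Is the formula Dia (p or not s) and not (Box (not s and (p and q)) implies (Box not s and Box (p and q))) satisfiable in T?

Unsatisfiable

1. Dia (p or not s) and not (Box (not s and (p and q)) implies (Box not s and Box (p and q))), w0
2. Dia (p or not s), w0
3. not (Box (not s and (p and q)) implies (Box not s and Box (p and q))), w0
4. Box (not s and (p and q)), w0
5. not (Box not s and Box (p and q)), w0
6. not s and (p and q), w0
7. not s, w0
8. p and q, w0
9. p, w0
10. q, w0
11. not Box (p and q), w0
12. p or not s, w1
13. not s and (p and q), w1
14. not s, w1
15. p and q, w1
16. p, w1
17. q, w1
18. not (p and q), w2
19. not s and (p and q), w2
20. not s, w2
21. p and q, w2
22. p, w2
23. q, w2
24. not q, w2
Accessibility: w0Rw0, w0Rw1, w0Rw2, w1Rw1, w2Rw2
Branch closes: q and not q both at w2.
(One branch shown.) All branches close.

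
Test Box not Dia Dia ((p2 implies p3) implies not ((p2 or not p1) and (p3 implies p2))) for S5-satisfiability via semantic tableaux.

Satisfiable

1. Box not Dia Dia ((p2 implies p3) implies not ((p2 or not p1) and (p3 implies p2))), u
2. not Dia Dia ((p2 implies p3) implies not ((p2 or not p1) and (p3 implies p2))), u
3. not Dia ((p2 implies p3) implies not ((p2 or not p1) and (p3 implies p2))), u
4. not ((p2 implies p3) implies not ((p2 or not p1) and (p3 implies p2))), u
5. p2 implies p3, u
6. (p2 or not p1) and (p3 implies p2), u
7. p2 or not p1, u
8. p3 implies p2, u
9. p3, u
10. not p1, u
11. p2, u
Accessibility: uRu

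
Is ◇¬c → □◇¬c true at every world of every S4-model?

Tableau for the negation ¬(◇¬c → □◇¬c):
1. ¬(◇¬c → □◇¬c), w0
2. ◇¬c, w0
3. ¬□◇¬c, w0
4. ¬c, w1
5. ¬◇¬c, w2
6. c, w2
Accessibility: w0Rw0, w0Rw1, w0Rw2, w1Rw1, w2Rw2
The negation has an open branch (countermodel exists).

Invalid (countermodel exists)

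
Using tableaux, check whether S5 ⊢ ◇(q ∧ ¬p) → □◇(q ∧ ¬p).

Yes, valid

Tableau for the negation ¬(◇(q ∧ ¬p) → □◇(q ∧ ¬p)):
1. ¬(◇(q ∧ ¬p) → □◇(q ∧ ¬p)), u
2. ◇(q ∧ ¬p), u
3. ¬□◇(q ∧ ¬p), u
4. q ∧ ¬p, v
5. q, v
6. ¬p, v
7. ¬◇(q ∧ ¬p), w
8. ¬(q ∧ ¬p), u
9. ¬(q ∧ ¬p), v
10. ¬(q ∧ ¬p), w
11. p, u
12. p, v
Accessibility: uRu, uRv, uRw, vRu, vRv, vRw, wRu, wRv, wRw
Branch closes: p and ¬p both at v.
Every branch of the negation's tableau closes; the branch above is one of them.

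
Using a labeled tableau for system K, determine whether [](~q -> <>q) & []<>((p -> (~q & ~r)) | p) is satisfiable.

Yes, satisfiable

1. [](~q -> <>q) & []<>((p -> (~q & ~r)) | p), 0
2. [](~q -> <>q), 0
3. []<>((p -> (~q & ~r)) | p), 0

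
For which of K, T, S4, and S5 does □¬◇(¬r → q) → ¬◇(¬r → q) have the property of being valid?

T-tableau for the negation ¬(□¬◇(¬r → q) → ¬◇(¬r → q)):
1. ¬(□¬◇(¬r → q) → ¬◇(¬r → q)), u
2. □¬◇(¬r → q), u
3. ◇(¬r → q), u
4. ¬◇(¬r → q), u
5. ¬(¬r → q), u
6. ¬r, u
7. ¬q, u
8. ¬r → q, v
9. ¬◇(¬r → q), v
10. ¬(¬r → q), v
11. ¬r, v
12. ¬q, v
13. q, v
Accessibility: uRu, uRv, vRv
Branch closes: q and ¬q both at v.
Every branch closes (one shown): valid in T, hence also in S4, S5 (every theorem of T is a theorem of S4 and S5).
K-tableau for the negation ¬(□¬◇(¬r → q) → ¬◇(¬r → q)):
1. ¬(□¬◇(¬r → q) → ¬◇(¬r → q)), u
2. □¬◇(¬r → q), u
3. ◇(¬r → q), u
4. ¬r → q, v
5. ¬◇(¬r → q), v
6. q, v
Accessibility: uRv
Complete open branch: countermodel on a K-frame, so not valid in K.

T, S4, S5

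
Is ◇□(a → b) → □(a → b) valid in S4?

Tableau for the negation ¬(◇□(a → b) → □(a → b)):
1. ¬(◇□(a → b) → □(a → b)), 0
2. ◇□(a → b), 0   [¬→-rule on 1]
3. ¬□(a → b), 0   [¬→-rule on 1]
4. □(a → b), 1   [◇-rule on 2: fresh world 1, 0R1]
5. a → b, 1   [□-rule on 4 via 1R1]
6. b, 1   [→-rule on 5 (branches; this branch)]
7. ¬(a → b), 2   [¬□-rule on 3: fresh world 2, 0R2]
8. a, 2   [¬→-rule on 7]
9. ¬b, 2   [¬→-rule on 7]
Accessibility: 0R0, 0R1, 0R2, 1R1, 2R2
The negation has an open branch (countermodel exists).

Invalid (countermodel exists)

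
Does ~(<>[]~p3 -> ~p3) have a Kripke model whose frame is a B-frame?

Unsatisfiable

1. ~(<>[]~p3 -> ~p3), w0
2. <>[]~p3, w0
3. p3, w0
4. []~p3, w1
5. ~p3, w0
Accessibility: w0Rw0, w0Rw1, w1Rw0, w1Rw1
Branch closes: p3 and ~p3 both at w0.
All branches of the tableau close; one closing branch shown above.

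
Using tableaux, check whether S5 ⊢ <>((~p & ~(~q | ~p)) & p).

Invalid (countermodel exists)

Tableau for the negation ~<>((~p & ~(~q | ~p)) & p):
1. ~<>((~p & ~(~q | ~p)) & p), u
2. ~((~p & ~(~q | ~p)) & p), u
3. ~p, u
Accessibility: uRu
The negation has an open branch (countermodel exists).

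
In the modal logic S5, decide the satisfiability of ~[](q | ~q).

1. ~[](q | ~q), w0
2. ~(q | ~q), w1
3. ~q, w1
4. q, w1
Accessibility: w0Rw0, w0Rw1, w1Rw0, w1Rw1
Branch closes: q and ~q both at w1.
Every branch closes; the branch above is one of them.

No, unsatisfiable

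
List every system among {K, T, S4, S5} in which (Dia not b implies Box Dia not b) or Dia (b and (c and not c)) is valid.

S4-tableau for the negation not ((Dia not b implies Box Dia not b) or Dia (b and (c and not c))):
1. not ((Dia not b implies Box Dia not b) or Dia (b and (c and not c))), u
2. not (Dia not b implies Box Dia not b), u
3. not Dia (b and (c and not c)), u
4. Dia not b, u
5. not Box Dia not b, u
6. not (b and (c and not c)), u
7. not (c and not c), u
8. c, u
9. not b, v
10. not (b and (c and not c)), v
11. not (c and not c), v
12. c, v
13. not Dia not b, w
14. not (b and (c and not c)), w
15. b, w
16. not (c and not c), w
17. c, w
Accessibility: uRu, uRv, uRw, vRv, wRw
Complete open branch: countermodel on an S4-frame, so not valid in S4, nor in K, T (the same frame is also a K-frame and a T-frame).
S5-tableau for the negation not ((Dia not b implies Box Dia not b) or Dia (b and (c and not c))):
1. not ((Dia not b implies Box Dia not b) or Dia (b and (c and not c))), u
2. not (Dia not b implies Box Dia not b), u
3. not Dia (b and (c and not c)), u
4. Dia not b, u
5. not Box Dia not b, u
6. not (b and (c and not c)), u
7. not (c and not c), u
8. c, u
9. not b, v
10. not (b and (c and not c)), v
11. not (c and not c), v
12. c, v
13. not Dia not b, w
14. not (b and (c and not c)), w
15. b, u
16. b, v
Accessibility: uRu, uRv, uRw, vRu, vRv, vRw, wRu, wRv, wRw
Branch closes: b and not b both at v.
Every branch closes (one shown): valid in S5.

S5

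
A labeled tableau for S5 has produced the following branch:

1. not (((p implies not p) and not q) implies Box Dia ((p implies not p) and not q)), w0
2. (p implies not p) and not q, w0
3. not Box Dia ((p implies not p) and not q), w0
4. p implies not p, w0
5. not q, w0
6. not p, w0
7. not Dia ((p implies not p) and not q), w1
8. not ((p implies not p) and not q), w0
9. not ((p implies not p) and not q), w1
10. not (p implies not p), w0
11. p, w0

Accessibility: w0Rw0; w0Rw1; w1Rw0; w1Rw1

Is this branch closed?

Closed

Both p and not p appear at w0.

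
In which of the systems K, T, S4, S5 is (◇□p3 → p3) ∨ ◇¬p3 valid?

T-tableau for the negation ¬((◇□p3 → p3) ∨ ◇¬p3):
1. ¬((◇□p3 → p3) ∨ ◇¬p3), w0
2. ¬(◇□p3 → p3), w0
3. ¬◇¬p3, w0
4. ◇□p3, w0
5. ¬p3, w0
6. p3, w0
Accessibility: w0Rw0
Branch closes: p3 and ¬p3 both at w0.
Every branch closes (one shown): valid in T, hence also in S4, S5 (every theorem of T is a theorem of S4 and S5).
K-tableau for the negation ¬((◇□p3 → p3) ∨ ◇¬p3):
1. ¬((◇□p3 → p3) ∨ ◇¬p3), w0
2. ¬(◇□p3 → p3), w0
3. ¬◇¬p3, w0
4. ◇□p3, w0
5. ¬p3, w0
6. □p3, w1
7. p3, w1
Accessibility: w0Rw1
Complete open branch: countermodel on a K-frame, so not valid in K.

T, S4, S5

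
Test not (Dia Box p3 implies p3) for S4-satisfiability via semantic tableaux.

1. not (Dia Box p3 implies p3), w0
2. Dia Box p3, w0
3. not p3, w0
4. Box p3, w1
5. p3, w1
Accessibility: w0Rw0, w0Rw1, w1Rw1

Yes, satisfiable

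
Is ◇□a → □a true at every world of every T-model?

Invalid (countermodel exists)

Tableau for the negation ¬(◇□a → □a):
1. ¬(◇□a → □a), u
2. ◇□a, u
3. ¬□a, u
4. □a, v
5. a, v
6. ¬a, w
Accessibility: uRu, uRv, uRw, vRv, wRw
The negation has an open branch (countermodel exists).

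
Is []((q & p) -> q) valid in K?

Yes, valid

Tableau for the negation ~[]((q & p) -> q):
1. ~[]((q & p) -> q), 0
2. ~((q & p) -> q), 1
3. q & p, 1
4. ~q, 1
5. q, 1
6. p, 1
Accessibility: 0R1
Branch closes: q and ~q both at 1.
All branches of the negation close; one closing branch shown above.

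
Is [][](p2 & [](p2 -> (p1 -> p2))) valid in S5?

Tableau for the negation ~[][](p2 & [](p2 -> (p1 -> p2))):
1. ~[][](p2 & [](p2 -> (p1 -> p2))), w0
2. ~[](p2 & [](p2 -> (p1 -> p2))), w1
3. ~(p2 & [](p2 -> (p1 -> p2))), w2
4. ~p2, w2
Accessibility: w0Rw0, w0Rw1, w0Rw2, w1Rw0, w1Rw1, w1Rw2, w2Rw0, w2Rw1, w2Rw2
The negation has an open branch (countermodel exists).

Not valid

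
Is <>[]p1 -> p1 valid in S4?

No, not valid

Tableau for the negation ~(<>[]p1 -> p1):
1. ~(<>[]p1 -> p1), w0
2. <>[]p1, w0
3. ~p1, w0
4. []p1, w1
5. p1, w1
Accessibility: w0Rw0, w0Rw1, w1Rw1
The negation has an open branch (countermodel exists).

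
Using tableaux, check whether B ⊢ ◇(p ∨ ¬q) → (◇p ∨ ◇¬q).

Tableau for the negation ¬(◇(p ∨ ¬q) → (◇p ∨ ◇¬q)):
1. ¬(◇(p ∨ ¬q) → (◇p ∨ ◇¬q)), 0
2. ◇(p ∨ ¬q), 0
3. ¬(◇p ∨ ◇¬q), 0
4. ¬◇p, 0
5. ¬◇¬q, 0
6. ¬p, 0
7. q, 0
8. p ∨ ¬q, 1
9. ¬p, 1
10. q, 1
11. ¬q, 1
Accessibility: 0R0, 0R1, 1R0, 1R1
Branch closes: q and ¬q both at 1.
All branches of the negation close; one closing branch shown above.

Valid in B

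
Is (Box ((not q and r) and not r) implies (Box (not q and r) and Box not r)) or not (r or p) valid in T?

Valid in T

Tableau for the negation not ((Box ((not q and r) and not r) implies (Box (not q and r) and Box not r)) or not (r or p)):
1. not ((Box ((not q and r) and not r) implies (Box (not q and r) and Box not r)) or not (r or p)), w0
2. not (Box ((not q and r) and not r) implies (Box (not q and r) and Box not r)), w0
3. r or p, w0
4. Box ((not q and r) and not r), w0
5. not (Box (not q and r) and Box not r), w0
6. (not q and r) and not r, w0
7. not q and r, w0
8. not r, w0
9. not q, w0
10. r, w0
Accessibility: w0Rw0
Branch closes: r and not r both at w0.
All branches of the negation close; one closing branch shown above.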